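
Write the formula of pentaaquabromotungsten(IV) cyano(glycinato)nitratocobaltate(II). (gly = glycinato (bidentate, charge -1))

Cation [W…]: ligand charges -1, W(IV) ⇒ ion charge 3+.
Anion [Co…]: ligand charges -3, Co(II) ⇒ ion charge 1−.
One 3+ cation requires 3 of the 1− anion.

[WBr(H2O)5][Co(CN)(gly)(NO3)]3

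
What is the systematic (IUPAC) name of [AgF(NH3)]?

There is no counter-ion, so the complex is neutral overall.
Ligand charges: 1×ammine (neutral), 1×fluoro (-1 each); total -1. So Ag + (-1) = 0, giving Ag = +1.
Ligands are named alphabetically: ammine before fluoro.

amminefluorosilver(I)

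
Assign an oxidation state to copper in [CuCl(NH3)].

+1

No counter-ion: the bracketed complex is neutral.
Ligand charges: 1×Cl = -1; 1×NH3 neutral; sum -1.
Cu + (-1) = 0 ⇒ Cu is +1.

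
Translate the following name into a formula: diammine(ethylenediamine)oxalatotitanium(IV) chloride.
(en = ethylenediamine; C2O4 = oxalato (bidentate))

Ligands: 2 ammine (NH3, neutral), 1 ethylenediamine (en, neutral), 1 oxalato (C2O4, -2). Ligand charge sum = -2.
With Ti in oxidation state +4, the complex ion is [Ti...]^2+.
Charge balance with chloride (-1) requires 1 complex ion per 2 chloride.

[Ti(C2O4)(en)(NH3)2]Cl2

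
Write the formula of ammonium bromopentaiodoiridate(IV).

Ligands: 1 bromo (Br, -1), 5 iodo (I, -1). Ligand charge sum = -6.
Charge balance with ammonium (+1) requires 1 complex ion per 2 ammonium.

(NH4)2[IrBrI5]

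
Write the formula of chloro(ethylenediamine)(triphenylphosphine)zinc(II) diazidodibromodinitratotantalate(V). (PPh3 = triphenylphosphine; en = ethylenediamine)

[ZnCl(en)(PPh3)][TaBr2(N3)2(NO3)2]

Cation [Zn…]: ligand charges -1, Zn(II) ⇒ ion charge 1+.
Anion [Ta…]: ligand charges -6, Ta(V) ⇒ ion charge 1−.
One 1+ cation balances one 1− anion.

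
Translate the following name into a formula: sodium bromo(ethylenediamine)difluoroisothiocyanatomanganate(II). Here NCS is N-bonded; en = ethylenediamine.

Na2[MnBr(en)F2(NCS)]

Ligands: 1 isothiocyanato (NCS, -1), 1 ethylenediamine (en, neutral), 1 bromo (Br, -1), 2 fluoro (F, -1). Ligand charge sum = -4.
Charge balance with sodium (+1) requires 1 complex ion per 2 sodium.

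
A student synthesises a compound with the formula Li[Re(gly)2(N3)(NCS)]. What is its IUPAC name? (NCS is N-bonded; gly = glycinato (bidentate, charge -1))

The 1 lithium counter-ion carries a total charge of +1, so each complex ion is 1−.
Ligand charges: 1×azido (-1 each), 1×isothiocyanato (-1 each), 2×glycinato (-1 each); total -4. So Re + (-4) = 1−, giving Re = +3.
Ligands are named alphabetically: azido before glycinato before isothiocyanato.
The complex ion is anionic, so rhenium takes the -ate form rhenate(III).

lithium azidobis(glycinato)isothiocyanatorhenate(III)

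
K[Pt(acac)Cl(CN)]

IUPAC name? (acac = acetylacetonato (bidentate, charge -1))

potassium (acetylacetonato)chlorocyanoplatinate(II)

The 1 potassium counter-ion carries a total charge of +1, so each complex ion is 1−.
Ligand charges: 1×acetylacetonato (-1 each), 1×chloro (-1 each), 1×cyano (-1 each); total -3. So Pt + (-3) = 1−, giving Pt = +2.
The complex ion is anionic, so platinum takes the -ate form platinate(II).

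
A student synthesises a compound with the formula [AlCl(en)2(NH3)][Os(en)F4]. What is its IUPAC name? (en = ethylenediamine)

amminechlorobis(ethylenediamine)aluminium(III) (ethylenediamine)tetrafluoroosmate(II)

Both ions are complex: the cation is named first with the plain metal name, the anion second with the -ate form; each ion's ligands are alphabetised independently.
Aluminium is always +3 in its complexes; the cation's ligand charges sum to -1, so the complex cation is 2+.
A 1:1 salt means the anion carries the equal and opposite charge, 2−.
Anion: ligand charges sum to -4; for the ion to be 2−, Os = +2.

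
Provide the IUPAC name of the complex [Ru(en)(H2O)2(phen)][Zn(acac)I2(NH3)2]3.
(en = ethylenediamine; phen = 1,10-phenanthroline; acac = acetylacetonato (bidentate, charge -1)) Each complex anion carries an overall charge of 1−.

diaqua(ethylenediamine)(1,10-phenanthroline)ruthenium(III) (acetylacetonato)diamminediiodozincate(II)

The complex anion is given as 1−; its ligand charges sum to -3, so Zn = +2.
With 3 anions per cation, the cation must be 3×1 = 3+.
Cation: ligand charges sum to 0; for the ion to be 3+, Ru = +3.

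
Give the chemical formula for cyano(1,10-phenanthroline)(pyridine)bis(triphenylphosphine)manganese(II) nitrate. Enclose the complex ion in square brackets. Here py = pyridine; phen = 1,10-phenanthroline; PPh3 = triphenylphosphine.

[Mn(CN)(phen)(PPh3)2(py)]NO3

Ligands: 1 pyridine (py, neutral), 1 cyano (CN, -1), 1 1,10-phenanthroline (phen, neutral), 2 triphenylphosphine (PPh3, neutral). Ligand charge sum = -1.
With Mn in oxidation state +2, the complex ion is [Mn...]^1+.
Charge balance with nitrate (-1) requires 1 complex ion per 1 nitrate.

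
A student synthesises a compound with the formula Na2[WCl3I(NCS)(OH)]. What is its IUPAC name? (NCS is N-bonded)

The 2 sodium counter-ions carry a total charge of +2, so each complex ion is 2−.
Ligand charges: 1×iodo (-1 each), 3×chloro (-1 each), 1×isothiocyanato (-1 each), 1×hydroxo (-1 each); total -6. So W + (-6) = 2−, giving W = +4.
The complex ion is anionic, so tungsten takes the -ate form tungstate(IV).

sodium trichlorohydroxoiodoisothiocyanatotungstate(IV)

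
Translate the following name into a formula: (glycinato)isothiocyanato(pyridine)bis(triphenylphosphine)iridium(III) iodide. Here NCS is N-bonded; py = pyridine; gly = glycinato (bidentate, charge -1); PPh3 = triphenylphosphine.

Ligands: 1 isothiocyanato (NCS, -1), 1 pyridine (py, neutral), 1 glycinato (gly, -1), 2 triphenylphosphine (PPh3, neutral). Ligand charge sum = -2.
Charge balance with iodide (-1) requires 1 complex ion per 1 iodide.

[Ir(gly)(NCS)(PPh3)2(py)]I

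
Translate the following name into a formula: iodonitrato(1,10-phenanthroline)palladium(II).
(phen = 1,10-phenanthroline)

Ligands: 1 1,10-phenanthroline (phen, neutral), 1 iodo (I, -1), 1 nitrato (NO3, -1). Ligand charge sum = -2.
With Pd in oxidation state +2, the complex ion is [Pd...].

[PdI(NO3)(phen)]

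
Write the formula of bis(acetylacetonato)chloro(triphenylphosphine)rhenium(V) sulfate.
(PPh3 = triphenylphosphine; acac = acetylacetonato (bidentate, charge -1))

[Re(acac)2Cl(PPh3)]SO4

Ligands: 1 triphenylphosphine (PPh3, neutral), 2 acetylacetonato (acac, -1), 1 chloro (Cl, -1). Ligand charge sum = -3.
With Re in oxidation state +5, the complex ion is [Re...]^2+.
Charge balance with sulfate (-2) requires 1 complex ion per 1 sulfate.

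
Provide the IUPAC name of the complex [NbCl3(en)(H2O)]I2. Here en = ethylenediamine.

The 2 iodide counter-ions carry a total charge of -2, so each complex ion is 2+.
Ligand charges: 1×aqua (neutral), 1×ethylenediamine (neutral), 3×chloro (-1 each); total -3. So Nb + (-3) = 2+, giving Nb = +5.
Ligands are named alphabetically: aqua before chloro before ethylenediamine.

aquatrichloro(ethylenediamine)niobium(V) iodide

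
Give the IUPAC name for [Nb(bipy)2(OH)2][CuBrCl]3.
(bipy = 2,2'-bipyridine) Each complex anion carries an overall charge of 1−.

Both ions are complex: the cation is named first with the plain metal name, the anion second with the -ate form; each ion's ligands are alphabetised independently.
The complex anion is given as 1−; its ligand charges sum to -2, so Cu = +1.
With 3 anions per cation, the cation must be 3×1 = 3+.
Cation: ligand charges sum to -2; for the ion to be 3+, Nb = +5.

bis(2,2'-bipyridine)dihydroxoniobium(V) bromochlorocuprate(I)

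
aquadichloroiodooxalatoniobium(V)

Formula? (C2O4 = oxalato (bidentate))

[Nb(C2O4)Cl2(H2O)I]

Ligands: 1 aqua (H2O, neutral), 2 chloro (Cl, -1), 1 oxalato (C2O4, -2), 1 iodo (I, -1). Ligand charge sum = -5.
With Nb in oxidation state +5, the complex ion is [Nb...].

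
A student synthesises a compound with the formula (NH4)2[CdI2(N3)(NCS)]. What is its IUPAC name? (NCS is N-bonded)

The 2 ammonium counter-ions carry a total charge of +2, so each complex ion is 2−.
Ligand charges: 1×azido (-1 each), 1×isothiocyanato (-1 each), 2×iodo (-1 each); total -4. So Cd + (-4) = 2−, giving Cd = +2.
Ligands are named alphabetically: azido before iodo before isothiocyanato.
The complex ion is anionic, so cadmium takes the -ate form cadmate(II).

ammonium azidodiiodoisothiocyanatocadmate(II)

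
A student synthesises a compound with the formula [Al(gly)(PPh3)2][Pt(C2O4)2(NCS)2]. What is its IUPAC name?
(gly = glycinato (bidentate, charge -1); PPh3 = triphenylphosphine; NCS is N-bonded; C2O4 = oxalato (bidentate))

(glycinato)bis(triphenylphosphine)aluminium(III) diisothiocyanatodioxalatoplatinate(IV)

Both ions are complex: the cation is named first with the plain metal name, the anion second with the -ate form; each ion's ligands are alphabetised independently.
Aluminium is always +3 in its complexes; the cation's ligand charges sum to -1, so the complex cation is 2+.
A 1:1 salt means the anion carries the equal and opposite charge, 2−.
Anion: ligand charges sum to -6; for the ion to be 2−, Pt = +4.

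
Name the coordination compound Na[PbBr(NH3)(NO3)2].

The 1 sodium counter-ion carries a total charge of +1, so each complex ion is 1−.
Ligand charges: 1×ammine (neutral), 2×nitrato (-1 each), 1×bromo (-1 each); total -3. So Pb + (-3) = 1−, giving Pb = +2.
Ligands are named alphabetically: ammine before bromo before nitrato.
The complex ion is anionic, so lead takes the -ate form plumbate(II).

sodium amminebromodinitratoplumbate(II)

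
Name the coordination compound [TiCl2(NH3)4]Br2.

The 2 bromide counter-ions carry a total charge of -2, so each complex ion is 2+.
Ligand charges: 2×chloro (-1 each), 4×ammine (neutral); total -2. So Ti + (-2) = 2+, giving Ti = +4.
Ligands are named alphabetically: ammine before chloro.

tetraamminedichlorotitanium(IV) bromide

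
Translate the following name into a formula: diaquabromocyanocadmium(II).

[CdBr(CN)(H2O)2]

Ligands: 1 cyano (CN, -1), 1 bromo (Br, -1), 2 aqua (H2O, neutral). Ligand charge sum = -2.
With Cd in oxidation state +2, the complex ion is [Cd...].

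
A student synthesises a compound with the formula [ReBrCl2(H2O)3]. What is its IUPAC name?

There is no counter-ion, so the complex is neutral overall.
Ligand charges: 2×chloro (-1 each), 3×aqua (neutral), 1×bromo (-1 each); total -3. So Re + (-3) = 0, giving Re = +3.
Ligands are named alphabetically: aqua before bromo before chloro.

triaquabromodichlororhenium(III)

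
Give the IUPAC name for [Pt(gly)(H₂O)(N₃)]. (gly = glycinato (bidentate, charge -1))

There is no counter-ion, so the complex is neutral overall.
Ligand charges: 1×aqua (neutral), 1×glycinato (-1 each), 1×azido (-1 each); total -2. So Pt + (-2) = 0, giving Pt = +2.
Ligands are named alphabetically: aqua before azido before glycinato.

aquaazido(glycinato)platinum(II)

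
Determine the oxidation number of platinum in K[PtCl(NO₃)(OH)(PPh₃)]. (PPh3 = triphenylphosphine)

+2

1 potassium outside the brackets (+1 each) → the complex ion is 1−.
Ligand charges: 1×NO3 = -1; 1×Cl = -1; 1×PPh3 neutral; 1×OH = -1; sum -3.
Pt + (-3) = 1− ⇒ Pt is +2.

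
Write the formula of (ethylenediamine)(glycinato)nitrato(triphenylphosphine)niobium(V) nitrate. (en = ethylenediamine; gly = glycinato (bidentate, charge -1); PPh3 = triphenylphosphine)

Ligands: 1 ethylenediamine (en, neutral), 1 glycinato (gly, -1), 1 nitrato (NO3, -1), 1 triphenylphosphine (PPh3, neutral). Ligand charge sum = -2.
With Nb in oxidation state +5, the complex ion is [Nb...]^3+.
Charge balance with nitrate (-1) requires 1 complex ion per 3 nitrate.

[Nb(en)(gly)(NO3)(PPh3)](NO3)3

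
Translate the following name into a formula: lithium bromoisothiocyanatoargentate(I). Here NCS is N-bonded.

Li[AgBr(NCS)]

Ligands: 1 bromo (Br, -1), 1 isothiocyanato (NCS, -1). Ligand charge sum = -2.
With Ag in oxidation state +1, the complex ion is [Ag...]^1−.
Charge balance with lithium (+1) requires 1 complex ion per 1 lithium.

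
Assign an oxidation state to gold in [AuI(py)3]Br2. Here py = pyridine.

2 bromide outside the brackets (-1 each) → the complex ion is 2+.
Ligand charges: 3×py neutral; 1×I = -1; sum -1.
Au + (-1) = 2+ ⇒ Au is +3.

+3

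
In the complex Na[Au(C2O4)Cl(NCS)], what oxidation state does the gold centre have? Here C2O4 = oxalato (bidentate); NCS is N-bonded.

+3

1 sodium outside the brackets (+1 each) → the complex ion is 1−.
Ligand charges: 1×C2O4 = -2; 1×NCS = -1; 1×Cl = -1; sum -4.
Au + (-4) = 1− ⇒ Au is +3.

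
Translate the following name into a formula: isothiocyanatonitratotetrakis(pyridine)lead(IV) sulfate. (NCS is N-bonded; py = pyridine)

[Pb(NCS)(NO3)(py)4]SO4

Ligands: 1 isothiocyanato (NCS, -1), 1 nitrato (NO3, -1), 4 pyridine (py, neutral). Ligand charge sum = -2.
With Pb in oxidation state +4, the complex ion is [Pb...]^2+.
Charge balance with sulfate (-2) requires 1 complex ion per 1 sulfate.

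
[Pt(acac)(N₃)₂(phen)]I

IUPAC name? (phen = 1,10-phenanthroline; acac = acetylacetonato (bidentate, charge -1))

The 1 iodide counter-ion carries a total charge of -1, so each complex ion is 1+.
Ligand charges: 1×1,10-phenanthroline (neutral), 1×acetylacetonato (-1 each), 2×azido (-1 each); total -3. So Pt + (-3) = 1+, giving Pt = +4.
Ligands are named alphabetically: acetylacetonato before azido before phenanthroline.

(acetylacetonato)diazido(1,10-phenanthroline)platinum(IV) iodide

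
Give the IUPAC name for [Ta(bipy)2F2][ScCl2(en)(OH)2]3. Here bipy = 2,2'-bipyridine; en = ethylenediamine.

bis(2,2'-bipyridine)difluorotantalum(V) dichloro(ethylenediamine)dihydroxoscandate(III)

Scandium is always +3 in its complexes; the anion's ligand charges sum to -4, so the complex anion is 1−.
With 3 anions per cation, the cation must be 3×1 = 3+.
Cation: ligand charges sum to -2; for the ion to be 3+, Ta = +5.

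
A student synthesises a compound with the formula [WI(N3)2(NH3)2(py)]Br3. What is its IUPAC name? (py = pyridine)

The 3 bromide counter-ions carry a total charge of -3, so each complex ion is 3+.
Ligand charges: 2×azido (-1 each), 2×ammine (neutral), 1×iodo (-1 each), 1×pyridine (neutral); total -3. So W + (-3) = 3+, giving W = +6.
Ligands are named alphabetically: ammine before azido before iodo before pyridine.

diamminediazidoiodo(pyridine)tungsten(VI) bromide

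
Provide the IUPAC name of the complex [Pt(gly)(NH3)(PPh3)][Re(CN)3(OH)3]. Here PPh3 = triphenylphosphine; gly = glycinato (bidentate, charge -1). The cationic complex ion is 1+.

ammine(glycinato)(triphenylphosphine)platinum(II) tricyanotrihydroxorhenate(V)

The complex cation is given as 1+; its ligand charges sum to -1, so Pt = +2.
A 1:1 salt means the anion carries the equal and opposite charge, 1−.
Anion: ligand charges sum to -6; for the ion to be 1−, Re = +5.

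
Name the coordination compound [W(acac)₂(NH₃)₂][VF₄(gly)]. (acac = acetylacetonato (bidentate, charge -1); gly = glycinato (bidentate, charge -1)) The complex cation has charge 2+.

bis(acetylacetonato)diamminetungsten(IV) tetrafluoro(glycinato)vanadate(III)

Both ions are complex: the cation is named first with the plain metal name, the anion second with the -ate form; each ion's ligands are alphabetised independently.
The complex cation is given as 2+; its ligand charges sum to -2, so W = +4.
A 1:1 salt means the anion carries the equal and opposite charge, 2−.
Anion: ligand charges sum to -5; for the ion to be 2−, V = +3.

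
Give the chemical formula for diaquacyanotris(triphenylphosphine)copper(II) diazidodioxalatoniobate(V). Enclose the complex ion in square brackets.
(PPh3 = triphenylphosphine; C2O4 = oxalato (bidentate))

Cation [Cu…]: ligand charges -1, Cu(II) ⇒ ion charge 1+.
Anion [Nb…]: ligand charges -6, Nb(V) ⇒ ion charge 1−.
One 1+ cation balances one 1− anion.

[Cu(CN)(H2O)2(PPh3)3][Nb(C2O4)2(N3)2]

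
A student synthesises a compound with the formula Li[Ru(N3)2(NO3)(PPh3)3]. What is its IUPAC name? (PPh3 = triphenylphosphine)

The 1 lithium counter-ion carries a total charge of +1, so each complex ion is 1−.
Ligand charges: 1×nitrato (-1 each), 2×azido (-1 each), 3×triphenylphosphine (neutral); total -3. So Ru + (-3) = 1−, giving Ru = +2.
The complex ion is anionic, so ruthenium takes the -ate form ruthenate(II).

lithium diazidonitratotris(triphenylphosphine)ruthenate(II)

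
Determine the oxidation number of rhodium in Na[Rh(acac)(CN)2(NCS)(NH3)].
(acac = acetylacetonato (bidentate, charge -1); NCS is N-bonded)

+3

1 sodium outside the brackets (+1 each) → the complex ion is 1−.
Ligand charges: 1×acac = -1; 1×NH3 neutral; 2×CN = -2; 1×NCS = -1; sum -4.
Rh + (-4) = 1− ⇒ Rh is +3.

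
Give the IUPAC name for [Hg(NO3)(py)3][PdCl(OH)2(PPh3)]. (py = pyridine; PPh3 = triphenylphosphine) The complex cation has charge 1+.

The complex cation is given as 1+; its ligand charges sum to -1, so Hg = +2.
A 1:1 salt means the anion carries the equal and opposite charge, 1−.
Anion: ligand charges sum to -3; for the ion to be 1−, Pd = +2.

nitratotris(pyridine)mercury(II) chlorodihydroxo(triphenylphosphine)palladate(II)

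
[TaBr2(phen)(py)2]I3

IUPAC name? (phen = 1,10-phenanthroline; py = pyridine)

dibromo(1,10-phenanthroline)bis(pyridine)tantalum(V) iodide

The 3 iodide counter-ions carry a total charge of -3, so each complex ion is 3+.
Ligand charges: 1×1,10-phenanthroline (neutral), 2×pyridine (neutral), 2×bromo (-1 each); total -2. So Ta + (-2) = 3+, giving Ta = +5.
Ligands are named alphabetically: bromo before phenanthroline before pyridine.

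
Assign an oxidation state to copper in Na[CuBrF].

1 sodium outside the brackets (+1 each) → the complex ion is 1−.
Ligand charges: 1×Br = -1; 1×F = -1; sum -2.
Cu + (-2) = 1− ⇒ Cu is +1.

+1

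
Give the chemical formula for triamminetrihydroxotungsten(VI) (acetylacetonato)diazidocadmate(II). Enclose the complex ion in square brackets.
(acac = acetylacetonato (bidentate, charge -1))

[W(NH3)3(OH)3][Cd(acac)(N3)2]3

Cation [W…]: ligand charges -3, W(VI) ⇒ ion charge 3+.
Anion [Cd…]: ligand charges -3, Cd(II) ⇒ ion charge 1−.
One 3+ cation requires 3 of the 1− anion.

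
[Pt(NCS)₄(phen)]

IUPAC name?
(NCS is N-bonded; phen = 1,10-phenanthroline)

tetraisothiocyanato(1,10-phenanthroline)platinum(IV)

There is no counter-ion, so the complex is neutral overall.
Ligand charges: 4×isothiocyanato (-1 each), 1×1,10-phenanthroline (neutral); total -4. So Pt + (-4) = 0, giving Pt = +4.
Ligands are named alphabetically: isothiocyanato before phenanthroline.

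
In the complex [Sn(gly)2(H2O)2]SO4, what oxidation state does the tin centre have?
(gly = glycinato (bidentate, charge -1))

+4

1 sulfate outside the brackets (-2 each) → the complex ion is 2+.
Ligand charges: 2×H2O neutral; 2×gly = -2; sum -2.
Sn + (-2) = 2+ ⇒ Sn is +4.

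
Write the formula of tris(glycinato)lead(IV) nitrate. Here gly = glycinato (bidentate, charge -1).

[Pb(gly)3]NO3

Ligands: 3 glycinato (gly, -1). Ligand charge sum = -3.
With Pb in oxidation state +4, the complex ion is [Pb...]^1+.
Charge balance with nitrate (-1) requires 1 complex ion per 1 nitrate.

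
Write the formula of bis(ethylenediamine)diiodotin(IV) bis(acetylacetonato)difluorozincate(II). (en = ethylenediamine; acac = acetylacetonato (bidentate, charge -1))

Cation [Sn…]: ligand charges -2, Sn(IV) ⇒ ion charge 2+.
Anion [Zn…]: ligand charges -4, Zn(II) ⇒ ion charge 2−.
One 2+ cation balances one 2− anion.

[Sn(en)2I2][Zn(acac)2F2]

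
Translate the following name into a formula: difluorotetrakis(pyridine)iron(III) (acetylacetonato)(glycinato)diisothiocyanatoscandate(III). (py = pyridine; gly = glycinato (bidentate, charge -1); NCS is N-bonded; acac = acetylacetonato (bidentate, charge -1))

[FeF2(py)4][Sc(acac)(gly)(NCS)2]

Cation [Fe…]: ligand charges -2, Fe(III) ⇒ ion charge 1+.
Anion [Sc…]: ligand charges -4, Sc(III) ⇒ ion charge 1−.
One 1+ cation balances one 1− anion.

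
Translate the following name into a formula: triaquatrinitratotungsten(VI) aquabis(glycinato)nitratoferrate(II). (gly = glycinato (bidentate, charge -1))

Cation [W…]: ligand charges -3, W(VI) ⇒ ion charge 3+.
Anion [Fe…]: ligand charges -3, Fe(II) ⇒ ion charge 1−.

[W(H2O)3(NO3)3][Fe(gly)2(H2O)(NO3)]3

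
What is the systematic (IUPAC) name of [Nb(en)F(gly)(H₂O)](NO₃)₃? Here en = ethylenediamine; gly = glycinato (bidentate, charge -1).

aqua(ethylenediamine)fluoro(glycinato)niobium(V) nitrate

The 3 nitrate counter-ions carry a total charge of -3, so each complex ion is 3+.
Ligand charges: 1×aqua (neutral), 1×ethylenediamine (neutral), 1×glycinato (-1 each), 1×fluoro (-1 each); total -2. So Nb + (-2) = 3+, giving Nb = +5.
Ligands are named alphabetically: aqua before ethylenediamine before fluoro before glycinato.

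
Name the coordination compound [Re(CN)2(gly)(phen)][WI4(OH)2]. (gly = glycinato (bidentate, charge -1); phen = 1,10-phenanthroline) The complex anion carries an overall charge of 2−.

Both ions are complex: the cation is named first with the plain metal name, the anion second with the -ate form; each ion's ligands are alphabetised independently.
The complex anion is given as 2−; its ligand charges sum to -6, so W = +4.
A 1:1 salt means the cation carries the equal and opposite charge, 2+.
Cation: ligand charges sum to -3; for the ion to be 2+, Re = +5.

dicyano(glycinato)(1,10-phenanthroline)rhenium(V) dihydroxotetraiodotungstate(IV)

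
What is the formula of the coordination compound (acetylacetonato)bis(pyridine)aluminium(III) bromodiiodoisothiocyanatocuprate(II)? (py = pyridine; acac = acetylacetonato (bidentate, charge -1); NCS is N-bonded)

Cation [Al…]: ligand charges -1, Al(III) ⇒ ion charge 2+.
Anion [Cu…]: ligand charges -4, Cu(II) ⇒ ion charge 2−.
One 2+ cation balances one 2− anion.

[Al(acac)(py)2][CuBrI2(NCS)]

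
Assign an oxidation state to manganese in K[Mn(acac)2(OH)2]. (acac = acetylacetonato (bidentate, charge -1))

1 potassium outside the brackets (+1 each) → the complex ion is 1−.
Ligand charges: 2×OH = -2; 2×acac = -2; sum -4.
Mn + (-4) = 1− ⇒ Mn is +3.

+3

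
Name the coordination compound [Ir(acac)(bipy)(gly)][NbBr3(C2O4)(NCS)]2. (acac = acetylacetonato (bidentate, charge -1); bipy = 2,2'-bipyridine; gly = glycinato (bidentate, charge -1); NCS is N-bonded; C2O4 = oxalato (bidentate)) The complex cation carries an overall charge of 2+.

(acetylacetonato)(2,2'-bipyridine)(glycinato)iridium(IV) tribromoisothiocyanatooxalatoniobate(V)

Both ions are complex: the cation is named first with the plain metal name, the anion second with the -ate form; each ion's ligands are alphabetised independently.
The complex cation is given as 2+; its ligand charges sum to -2, so Ir = +4.
With 2 anions per cation, each anion must be 2/2 = 1−.
Anion: ligand charges sum to -6; for the ion to be 1−, Nb = +5.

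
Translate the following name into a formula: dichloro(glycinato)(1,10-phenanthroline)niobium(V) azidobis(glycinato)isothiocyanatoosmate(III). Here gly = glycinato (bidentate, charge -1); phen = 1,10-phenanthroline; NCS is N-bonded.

Cation [Nb…]: ligand charges -3, Nb(V) ⇒ ion charge 2+.
Anion [Os…]: ligand charges -4, Os(III) ⇒ ion charge 1−.
One 2+ cation requires 2 of the 1− anion.

[NbCl2(gly)(phen)][Os(gly)2(N3)(NCS)]2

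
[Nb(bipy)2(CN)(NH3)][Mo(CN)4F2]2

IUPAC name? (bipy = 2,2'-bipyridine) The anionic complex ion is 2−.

Both ions are complex: the cation is named first with the plain metal name, the anion second with the -ate form; each ion's ligands are alphabetised independently.
The complex anion is given as 2−; its ligand charges sum to -6, so Mo = +4.
With 2 anions per cation, the cation must be 2×2 = 4+.
Cation: ligand charges sum to -1; for the ion to be 4+, Nb = +5.

amminebis(2,2'-bipyridine)cyanoniobium(V) tetracyanodifluoromolybdate(IV)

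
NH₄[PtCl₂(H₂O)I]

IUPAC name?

ammonium aquadichloroiodoplatinate(II)

The 1 ammonium counter-ion carries a total charge of +1, so each complex ion is 1−.
Ligand charges: 1×iodo (-1 each), 2×chloro (-1 each), 1×aqua (neutral); total -3. So Pt + (-3) = 1−, giving Pt = +2.
Ligands are named alphabetically: aqua before chloro before iodo.
The complex ion is anionic, so platinum takes the -ate form platinate(II).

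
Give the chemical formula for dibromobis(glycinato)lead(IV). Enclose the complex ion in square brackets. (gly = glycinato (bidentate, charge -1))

[PbBr2(gly)2]

Ligands: 2 glycinato (gly, -1), 2 bromo (Br, -1). Ligand charge sum = -4.
With Pb in oxidation state +4, the complex ion is [Pb...].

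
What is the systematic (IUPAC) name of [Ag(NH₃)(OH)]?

There is no counter-ion, so the complex is neutral overall.
Ligand charges: 1×hydroxo (-1 each), 1×ammine (neutral); total -1. So Ag + (-1) = 0, giving Ag = +1.
Ligands are named alphabetically: ammine before hydroxo.

amminehydroxosilver(I)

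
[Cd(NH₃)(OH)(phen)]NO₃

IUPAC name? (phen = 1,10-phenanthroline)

amminehydroxo(1,10-phenanthroline)cadmium(II) nitrate

The 1 nitrate counter-ion carries a total charge of -1, so each complex ion is 1+.
Ligand charges: 1×1,10-phenanthroline (neutral), 1×ammine (neutral), 1×hydroxo (-1 each); total -1. So Cd + (-1) = 1+, giving Cd = +2.
Ligands are named alphabetically: ammine before hydroxo before phenanthroline.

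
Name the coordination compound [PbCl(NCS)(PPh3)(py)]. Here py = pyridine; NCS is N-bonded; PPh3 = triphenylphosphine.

There is no counter-ion, so the complex is neutral overall.
Ligand charges: 1×pyridine (neutral), 1×isothiocyanato (-1 each), 1×chloro (-1 each), 1×triphenylphosphine (neutral); total -2. So Pb + (-2) = 0, giving Pb = +2.
Ligands are named alphabetically: chloro before isothiocyanato before pyridine before triphenylphosphine.

chloroisothiocyanato(pyridine)(triphenylphosphine)lead(II)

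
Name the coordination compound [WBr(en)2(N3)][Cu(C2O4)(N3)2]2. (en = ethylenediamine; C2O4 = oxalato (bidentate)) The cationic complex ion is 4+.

azidobromobis(ethylenediamine)tungsten(VI) diazidooxalatocuprate(II)

The complex cation is given as 4+; its ligand charges sum to -2, so W = +6.
With 2 anions per cation, each anion must be 4/2 = 2−.
Anion: ligand charges sum to -4; for the ion to be 2−, Cu = +2.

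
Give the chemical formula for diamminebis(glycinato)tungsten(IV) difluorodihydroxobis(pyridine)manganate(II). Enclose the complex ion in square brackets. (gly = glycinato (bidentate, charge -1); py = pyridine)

Cation [W…]: ligand charges -2, W(IV) ⇒ ion charge 2+.
Anion [Mn…]: ligand charges -4, Mn(II) ⇒ ion charge 2−.
One 2+ cation balances one 2− anion.

[W(gly)2(NH3)2][MnF2(OH)2(py)2]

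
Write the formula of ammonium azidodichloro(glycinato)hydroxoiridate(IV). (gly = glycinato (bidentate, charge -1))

NH4[IrCl2(gly)(N3)(OH)]

Ligands: 2 chloro (Cl, -1), 1 glycinato (gly, -1), 1 hydroxo (OH, -1), 1 azido (N3, -1). Ligand charge sum = -5.
Charge balance with ammonium (+1) requires 1 complex ion per 1 ammonium.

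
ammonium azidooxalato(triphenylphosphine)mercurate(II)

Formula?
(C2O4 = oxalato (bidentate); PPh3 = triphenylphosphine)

NH4[Hg(C2O4)(N3)(PPh3)]

Ligands: 1 azido (N3, -1), 1 oxalato (C2O4, -2), 1 triphenylphosphine (PPh3, neutral). Ligand charge sum = -3.
With Hg in oxidation state +2, the complex ion is [Hg...]^1−.
Charge balance with ammonium (+1) requires 1 complex ion per 1 ammonium.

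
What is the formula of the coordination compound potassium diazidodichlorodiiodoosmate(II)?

Ligands: 2 chloro (Cl, -1), 2 iodo (I, -1), 2 azido (N3, -1). Ligand charge sum = -6.
With Os in oxidation state +2, the complex ion is [Os...]^4−.
Charge balance with potassium (+1) requires 1 complex ion per 4 potassium.

K4[OsCl2I2(N3)2]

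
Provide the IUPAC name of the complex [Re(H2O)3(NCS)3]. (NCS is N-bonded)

triaquatriisothiocyanatorhenium(III)

There is no counter-ion, so the complex is neutral overall.
Ligand charges: 3×aqua (neutral), 3×isothiocyanato (-1 each); total -3. So Re + (-3) = 0, giving Re = +3.
Ligands are named alphabetically: aqua before isothiocyanato.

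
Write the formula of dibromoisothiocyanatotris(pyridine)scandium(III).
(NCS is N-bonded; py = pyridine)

[ScBr2(NCS)(py)3]

Ligands: 1 isothiocyanato (NCS, -1), 3 pyridine (py, neutral), 2 bromo (Br, -1). Ligand charge sum = -3.
With Sc in oxidation state +3, the complex ion is [Sc...].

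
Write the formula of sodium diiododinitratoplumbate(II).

Na2[PbI2(NO3)2]

Ligands: 2 iodo (I, -1), 2 nitrato (NO3, -1). Ligand charge sum = -4.
With Pb in oxidation state +2, the complex ion is [Pb...]^2−.
Charge balance with sodium (+1) requires 1 complex ion per 2 sodium.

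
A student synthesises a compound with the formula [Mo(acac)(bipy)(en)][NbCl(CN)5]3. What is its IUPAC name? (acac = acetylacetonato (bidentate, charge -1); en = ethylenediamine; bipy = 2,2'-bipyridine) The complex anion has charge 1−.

(acetylacetonato)(2,2'-bipyridine)(ethylenediamine)molybdenum(IV) chloropentacyanoniobate(V)

Both ions are complex: the cation is named first with the plain metal name, the anion second with the -ate form; each ion's ligands are alphabetised independently.
The complex anion is given as 1−; its ligand charges sum to -6, so Nb = +5.
With 3 anions per cation, the cation must be 3×1 = 3+.
Cation: ligand charges sum to -1; for the ion to be 3+, Mo = +4.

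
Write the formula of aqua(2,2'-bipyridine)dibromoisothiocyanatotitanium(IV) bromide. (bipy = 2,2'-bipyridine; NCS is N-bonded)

Ligands: 1 aqua (H2O, neutral), 2 bromo (Br, -1), 1 2,2'-bipyridine (bipy, neutral), 1 isothiocyanato (NCS, -1). Ligand charge sum = -3.
With Ti in oxidation state +4, the complex ion is [Ti...]^1+.
Charge balance with bromide (-1) requires 1 complex ion per 1 bromide.

[Ti(bipy)Br2(H2O)(NCS)]Br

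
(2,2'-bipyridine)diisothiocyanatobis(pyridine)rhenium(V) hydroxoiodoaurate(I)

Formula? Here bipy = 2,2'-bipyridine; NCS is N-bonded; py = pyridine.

Cation [Re…]: ligand charges -2, Re(V) ⇒ ion charge 3+.
Anion [Au…]: ligand charges -2, Au(I) ⇒ ion charge 1−.
One 3+ cation requires 3 of the 1− anion.

[Re(bipy)(NCS)2(py)2][AuI(OH)]3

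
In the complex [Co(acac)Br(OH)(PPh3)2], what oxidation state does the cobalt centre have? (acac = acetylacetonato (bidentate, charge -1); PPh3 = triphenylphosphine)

+3

No counter-ion: the bracketed complex is neutral.
Ligand charges: 1×OH = -1; 1×Br = -1; 1×acac = -1; 2×PPh3 neutral; sum -3.
Co + (-3) = 0 ⇒ Co is +3.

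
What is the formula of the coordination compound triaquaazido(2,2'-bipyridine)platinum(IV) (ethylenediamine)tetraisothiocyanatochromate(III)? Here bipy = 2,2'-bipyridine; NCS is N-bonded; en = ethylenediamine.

Cation [Pt…]: ligand charges -1, Pt(IV) ⇒ ion charge 3+.
Anion [Cr…]: ligand charges -4, Cr(III) ⇒ ion charge 1−.

[Pt(bipy)(H2O)3(N3)][Cr(en)(NCS)4]3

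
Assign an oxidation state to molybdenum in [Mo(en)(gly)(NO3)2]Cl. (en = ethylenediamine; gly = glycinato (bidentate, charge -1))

+4

1 chloride outside the brackets (-1 each) → the complex ion is 1+.
Ligand charges: 1×en neutral; 2×NO3 = -2; 1×gly = -1; sum -3.
Mo + (-3) = 1+ ⇒ Mo is +4.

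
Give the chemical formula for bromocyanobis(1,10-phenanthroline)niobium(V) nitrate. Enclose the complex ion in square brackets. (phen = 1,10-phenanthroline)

[NbBr(CN)(phen)2](NO3)3

Ligands: 1 cyano (CN, -1), 2 1,10-phenanthroline (phen, neutral), 1 bromo (Br, -1). Ligand charge sum = -2.
With Nb in oxidation state +5, the complex ion is [Nb...]^3+.
Charge balance with nitrate (-1) requires 1 complex ion per 3 nitrate.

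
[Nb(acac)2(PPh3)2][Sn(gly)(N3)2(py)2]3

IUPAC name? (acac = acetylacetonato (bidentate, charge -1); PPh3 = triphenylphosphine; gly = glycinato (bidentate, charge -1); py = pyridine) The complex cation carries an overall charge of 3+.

Both ions are complex: the cation is named first with the plain metal name, the anion second with the -ate form; each ion's ligands are alphabetised independently.
The complex cation is given as 3+; its ligand charges sum to -2, so Nb = +5.
With 3 anions per cation, each anion must be 3/3 = 1−.
Anion: ligand charges sum to -3; for the ion to be 1−, Sn = +2.

bis(acetylacetonato)bis(triphenylphosphine)niobium(V) diazido(glycinato)bis(pyridine)stannate(II)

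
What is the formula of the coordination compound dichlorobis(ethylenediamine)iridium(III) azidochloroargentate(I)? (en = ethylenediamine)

Cation [Ir…]: ligand charges -2, Ir(III) ⇒ ion charge 1+.
Anion [Ag…]: ligand charges -2, Ag(I) ⇒ ion charge 1−.

[IrCl2(en)2][AgCl(N3)]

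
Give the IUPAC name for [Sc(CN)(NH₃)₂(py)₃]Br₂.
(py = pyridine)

The 2 bromide counter-ions carry a total charge of -2, so each complex ion is 2+.
Ligand charges: 3×pyridine (neutral), 1×cyano (-1 each), 2×ammine (neutral); total -1. So Sc + (-1) = 2+, giving Sc = +3.
Ligands are named alphabetically: ammine before cyano before pyridine.

diamminecyanotris(pyridine)scandium(III) bromide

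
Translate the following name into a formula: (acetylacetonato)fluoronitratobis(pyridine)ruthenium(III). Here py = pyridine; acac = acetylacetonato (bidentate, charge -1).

Ligands: 2 pyridine (py, neutral), 1 nitrato (NO3, -1), 1 acetylacetonato (acac, -1), 1 fluoro (F, -1). Ligand charge sum = -3.
With Ru in oxidation state +3, the complex ion is [Ru...].

[Ru(acac)F(NO3)(py)2]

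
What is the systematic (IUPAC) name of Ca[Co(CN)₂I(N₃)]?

The 1 calcium counter-ion carries a total charge of +2, so each complex ion is 2−.
Ligand charges: 1×azido (-1 each), 1×iodo (-1 each), 2×cyano (-1 each); total -4. So Co + (-4) = 2−, giving Co = +2.
Ligands are named alphabetically: azido before cyano before iodo.
The complex ion is anionic, so cobalt takes the -ate form cobaltate(II).

calcium azidodicyanoiodocobaltate(II)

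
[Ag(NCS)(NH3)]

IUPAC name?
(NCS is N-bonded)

There is no counter-ion, so the complex is neutral overall.
Ligand charges: 1×ammine (neutral), 1×isothiocyanato (-1 each); total -1. So Ag + (-1) = 0, giving Ag = +1.
Ligands are named alphabetically: ammine before isothiocyanato.

ammineisothiocyanatosilver(I)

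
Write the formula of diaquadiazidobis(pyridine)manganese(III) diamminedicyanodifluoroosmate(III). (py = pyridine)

[Mn(H2O)2(N3)2(py)2][Os(CN)2F2(NH3)2]

Cation [Mn…]: ligand charges -2, Mn(III) ⇒ ion charge 1+.
Anion [Os…]: ligand charges -4, Os(III) ⇒ ion charge 1−.
One 1+ cation balances one 1− anion.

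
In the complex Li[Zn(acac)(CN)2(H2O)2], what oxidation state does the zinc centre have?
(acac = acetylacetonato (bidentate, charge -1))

1 lithium outside the brackets (+1 each) → the complex ion is 1−.
Ligand charges: 2×CN = -2; 2×H2O neutral; 1×acac = -1; sum -3.
Zn + (-3) = 1− ⇒ Zn is +2.

+2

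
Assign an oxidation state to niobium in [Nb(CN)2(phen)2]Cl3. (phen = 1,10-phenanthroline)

+5

3 chloride outside the brackets (-1 each) → the complex ion is 3+.
Ligand charges: 2×CN = -2; 2×phen neutral; sum -2.
Nb + (-2) = 3+ ⇒ Nb is +5.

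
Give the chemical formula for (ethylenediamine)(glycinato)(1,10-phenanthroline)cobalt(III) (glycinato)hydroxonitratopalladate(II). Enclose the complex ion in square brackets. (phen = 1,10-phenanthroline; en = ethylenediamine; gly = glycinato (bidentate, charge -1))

[Co(en)(gly)(phen)][Pd(gly)(NO3)(OH)]2

Cation [Co…]: ligand charges -1, Co(III) ⇒ ion charge 2+.
Anion [Pd…]: ligand charges -3, Pd(II) ⇒ ion charge 1−.
One 2+ cation requires 2 of the 1− anion.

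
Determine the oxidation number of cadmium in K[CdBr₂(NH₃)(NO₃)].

+2

1 potassium outside the brackets (+1 each) → the complex ion is 1−.
Ligand charges: 1×NH3 neutral; 2×Br = -2; 1×NO3 = -1; sum -3.
Cd + (-3) = 1− ⇒ Cd is +2.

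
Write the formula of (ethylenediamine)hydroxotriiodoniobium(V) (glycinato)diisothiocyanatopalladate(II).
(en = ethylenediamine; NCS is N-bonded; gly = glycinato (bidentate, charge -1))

Cation [Nb…]: ligand charges -4, Nb(V) ⇒ ion charge 1+.
Anion [Pd…]: ligand charges -3, Pd(II) ⇒ ion charge 1−.
One 1+ cation balances one 1− anion.

[Nb(en)I3(OH)][Pd(gly)(NCS)2]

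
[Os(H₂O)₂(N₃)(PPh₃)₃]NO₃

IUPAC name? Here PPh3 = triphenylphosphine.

diaquaazidotris(triphenylphosphine)osmium(II) nitrate

The 1 nitrate counter-ion carries a total charge of -1, so each complex ion is 1+.
Ligand charges: 1×azido (-1 each), 2×aqua (neutral), 3×triphenylphosphine (neutral); total -1. So Os + (-1) = 1+, giving Os = +2.
Ligands are named alphabetically: aqua before azido before triphenylphosphine.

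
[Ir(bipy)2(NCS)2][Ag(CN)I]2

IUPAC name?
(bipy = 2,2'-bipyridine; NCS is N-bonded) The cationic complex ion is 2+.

Both ions are complex: the cation is named first with the plain metal name, the anion second with the -ate form; each ion's ligands are alphabetised independently.
The complex cation is given as 2+; its ligand charges sum to -2, so Ir = +4.
With 2 anions per cation, each anion must be 2/2 = 1−.
Anion: ligand charges sum to -2; for the ion to be 1−, Ag = +1.

bis(2,2'-bipyridine)diisothiocyanatoiridium(IV) cyanoiodoargentate(I)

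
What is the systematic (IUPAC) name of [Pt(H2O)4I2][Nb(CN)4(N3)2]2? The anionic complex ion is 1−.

The complex anion is given as 1−; its ligand charges sum to -6, so Nb = +5.
With 2 anions per cation, the cation must be 2×1 = 2+.
Cation: ligand charges sum to -2; for the ion to be 2+, Pt = +4.

tetraaquadiiodoplatinum(IV) diazidotetracyanoniobate(V)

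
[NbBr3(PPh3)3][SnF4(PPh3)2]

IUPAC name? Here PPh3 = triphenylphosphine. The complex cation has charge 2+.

Both ions are complex: the cation is named first with the plain metal name, the anion second with the -ate form; each ion's ligands are alphabetised independently.
The complex cation is given as 2+; its ligand charges sum to -3, so Nb = +5.
A 1:1 salt means the anion carries the equal and opposite charge, 2−.
Anion: ligand charges sum to -4; for the ion to be 2−, Sn = +2.

tribromotris(triphenylphosphine)niobium(V) tetrafluorobis(triphenylphosphine)stannate(II)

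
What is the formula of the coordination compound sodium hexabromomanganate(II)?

Ligands: 6 bromo (Br, -1). Ligand charge sum = -6.
Charge balance with sodium (+1) requires 1 complex ion per 4 sodium.

Na4[MnBr6]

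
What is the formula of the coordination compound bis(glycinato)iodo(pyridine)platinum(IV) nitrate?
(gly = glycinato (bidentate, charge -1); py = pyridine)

[Pt(gly)2I(py)]NO3

Ligands: 2 glycinato (gly, -1), 1 pyridine (py, neutral), 1 iodo (I, -1). Ligand charge sum = -3.
With Pt in oxidation state +4, the complex ion is [Pt...]^1+.
Charge balance with nitrate (-1) requires 1 complex ion per 1 nitrate.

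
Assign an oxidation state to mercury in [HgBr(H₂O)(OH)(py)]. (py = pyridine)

+2

No counter-ion: the bracketed complex is neutral.
Ligand charges: 1×OH = -1; 1×H2O neutral; 1×py neutral; 1×Br = -1; sum -2.
Hg + (-2) = 0 ⇒ Hg is +2.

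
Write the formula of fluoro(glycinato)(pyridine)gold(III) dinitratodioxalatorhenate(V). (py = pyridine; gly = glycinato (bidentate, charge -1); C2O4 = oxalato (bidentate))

[AuF(gly)(py)][Re(C2O4)2(NO3)2]

Cation [Au…]: ligand charges -2, Au(III) ⇒ ion charge 1+.
Anion [Re…]: ligand charges -6, Re(V) ⇒ ion charge 1−.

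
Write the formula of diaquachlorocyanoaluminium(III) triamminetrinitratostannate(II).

[AlCl(CN)(H2O)2][Sn(NH3)3(NO3)3]

Cation [Al…]: ligand charges -2, Al(III) ⇒ ion charge 1+.
Anion [Sn…]: ligand charges -3, Sn(II) ⇒ ion charge 1−.
One 1+ cation balances one 1− anion.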